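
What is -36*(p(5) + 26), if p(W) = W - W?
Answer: -936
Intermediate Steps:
p(W) = 0
-36*(p(5) + 26) = -36*(0 + 26) = -36*26 = -936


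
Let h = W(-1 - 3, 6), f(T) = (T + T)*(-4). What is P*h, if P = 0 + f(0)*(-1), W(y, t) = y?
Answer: 0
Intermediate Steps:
f(T) = -8*T (f(T) = (2*T)*(-4) = -8*T)
h = -4 (h = -1 - 3 = -4)
P = 0 (P = 0 - 8*0*(-1) = 0 + 0*(-1) = 0 + 0 = 0)
P*h = 0*(-4) = 0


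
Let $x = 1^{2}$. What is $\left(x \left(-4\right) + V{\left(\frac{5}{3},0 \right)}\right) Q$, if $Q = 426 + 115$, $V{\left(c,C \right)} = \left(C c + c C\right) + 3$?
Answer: $-541$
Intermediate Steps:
$V{\left(c,C \right)} = 3 + 2 C c$ ($V{\left(c,C \right)} = \left(C c + C c\right) + 3 = 2 C c + 3 = 3 + 2 C c$)
$x = 1$
$Q = 541$
$\left(x \left(-4\right) + V{\left(\frac{5}{3},0 \right)}\right) Q = \left(1 \left(-4\right) + \left(3 + 2 \cdot 0 \cdot \frac{5}{3}\right)\right) 541 = \left(-4 + \left(3 + 2 \cdot 0 \cdot 5 \cdot \frac{1}{3}\right)\right) 541 = \left(-4 + \left(3 + 2 \cdot 0 \cdot \frac{5}{3}\right)\right) 541 = \left(-4 + \left(3 + 0\right)\right) 541 = \left(-4 + 3\right) 541 = \left(-1\right) 541 = -541$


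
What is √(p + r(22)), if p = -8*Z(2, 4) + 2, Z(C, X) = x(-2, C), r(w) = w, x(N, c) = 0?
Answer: 2*√6 ≈ 4.8990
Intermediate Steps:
Z(C, X) = 0
p = 2 (p = -8*0 + 2 = 0 + 2 = 2)
√(p + r(22)) = √(2 + 22) = √24 = 2*√6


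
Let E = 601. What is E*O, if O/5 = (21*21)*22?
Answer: 29154510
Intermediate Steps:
O = 48510 (O = 5*((21*21)*22) = 5*(441*22) = 5*9702 = 48510)
E*O = 601*48510 = 29154510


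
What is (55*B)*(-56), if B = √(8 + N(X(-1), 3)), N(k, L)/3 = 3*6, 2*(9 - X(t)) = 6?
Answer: -3080*√62 ≈ -24252.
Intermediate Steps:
X(t) = 6 (X(t) = 9 - ½*6 = 9 - 3 = 6)
N(k, L) = 54 (N(k, L) = 3*(3*6) = 3*18 = 54)
B = √62 (B = √(8 + 54) = √62 ≈ 7.8740)
(55*B)*(-56) = (55*√62)*(-56) = -3080*√62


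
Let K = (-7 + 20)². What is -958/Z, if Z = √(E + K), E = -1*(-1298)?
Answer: -958*√163/489 ≈ -25.012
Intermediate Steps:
E = 1298
K = 169 (K = 13² = 169)
Z = 3*√163 (Z = √(1298 + 169) = √1467 = 3*√163 ≈ 38.301)
-958/Z = -958*√163/489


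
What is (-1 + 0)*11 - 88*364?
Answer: -32043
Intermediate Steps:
(-1 + 0)*11 - 88*364 = -1*11 - 32032 = -11 - 32032 = -32043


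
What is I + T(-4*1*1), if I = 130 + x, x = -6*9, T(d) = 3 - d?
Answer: 83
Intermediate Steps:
x = -54
I = 76 (I = 130 - 54 = 76)
I + T(-4*1*1) = 76 + (3 - (-4*1)) = 76 + (3 - (-4)) = 76 + (3 - 1*(-4)) = 76 + (3 + 4) = 76 + 7 = 83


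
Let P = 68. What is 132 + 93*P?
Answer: 6456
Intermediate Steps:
132 + 93*P = 132 + 93*68 = 132 + 6324 = 6456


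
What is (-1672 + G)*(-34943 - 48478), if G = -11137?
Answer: 1068539589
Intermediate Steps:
(-1672 + G)*(-34943 - 48478) = (-1672 - 11137)*(-34943 - 48478) = -12809*(-83421) = 1068539589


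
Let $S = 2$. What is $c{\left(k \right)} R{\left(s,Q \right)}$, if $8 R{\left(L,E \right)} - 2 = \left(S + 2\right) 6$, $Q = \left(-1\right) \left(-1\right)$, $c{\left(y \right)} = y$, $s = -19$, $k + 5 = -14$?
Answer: $- \frac{247}{4} \approx -61.75$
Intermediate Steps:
$k = -19$ ($k = -5 - 14 = -19$)
$Q = 1$
$R{\left(L,E \right)} = \frac{13}{4}$ ($R{\left(L,E \right)} = \frac{1}{4} + \frac{\left(2 + 2\right) 6}{8} = \frac{1}{4} + \frac{4 \cdot 6}{8} = \frac{1}{4} + \frac{1}{8} \cdot 24 = \frac{1}{4} + 3 = \frac{13}{4}$)
$c{\left(k \right)} R{\left(s,Q \right)} = \left(-19\right) \frac{13}{4} = - \frac{247}{4}$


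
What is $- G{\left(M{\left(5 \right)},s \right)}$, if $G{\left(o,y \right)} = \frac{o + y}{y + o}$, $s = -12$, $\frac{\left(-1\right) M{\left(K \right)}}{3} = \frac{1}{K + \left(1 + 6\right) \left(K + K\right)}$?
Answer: $-1$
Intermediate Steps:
$M{\left(K \right)} = - \frac{1}{5 K}$ ($M{\left(K \right)} = - \frac{3}{K + \left(1 + 6\right) \left(K + K\right)} = - \frac{3}{K + 7 \cdot 2 K} = - \frac{3}{K + 14 K} = - \frac{3}{15 K} = - 3 \frac{1}{15 K} = - \frac{1}{5 K}$)
$G{\left(o,y \right)} = 1$ ($G{\left(o,y \right)} = \frac{o + y}{o + y} = 1$)
$- G{\left(M{\left(5 \right)},s \right)} = \left(-1\right) 1 = -1$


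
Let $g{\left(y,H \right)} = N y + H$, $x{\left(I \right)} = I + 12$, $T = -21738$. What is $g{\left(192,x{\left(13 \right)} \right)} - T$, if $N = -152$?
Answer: $-7421$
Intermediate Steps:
$x{\left(I \right)} = 12 + I$
$g{\left(y,H \right)} = H - 152 y$ ($g{\left(y,H \right)} = - 152 y + H = H - 152 y$)
$g{\left(192,x{\left(13 \right)} \right)} - T = \left(\left(12 + 13\right) - 29184\right) - -21738 = \left(25 - 29184\right) + 21738 = -29159 + 21738 = -7421$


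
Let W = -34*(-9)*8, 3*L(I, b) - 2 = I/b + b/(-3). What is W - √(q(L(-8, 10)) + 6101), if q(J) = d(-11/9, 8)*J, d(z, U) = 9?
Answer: 2448 - √152365/5 ≈ 2369.9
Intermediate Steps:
L(I, b) = ⅔ - b/9 + I/(3*b) (L(I, b) = ⅔ + (I/b + b/(-3))/3 = ⅔ + (I/b + b*(-⅓))/3 = ⅔ + (I/b - b/3)/3 = ⅔ + (-b/3 + I/b)/3 = ⅔ + (-b/9 + I/(3*b)) = ⅔ - b/9 + I/(3*b))
q(J) = 9*J
W = 2448 (W = 306*8 = 2448)
W - √(q(L(-8, 10)) + 6101) = 2448 - √(9*((⅑)*(3*(-8) - 1*10*(-6 + 10))/10) + 6101) = 2448 - √(9*((⅑)*(⅒)*(-24 - 1*10*4)) + 6101) = 2448 - √(9*((⅑)*(⅒)*(-24 - 40)) + 6101) = 2448 - √(9*((⅑)*(⅒)*(-64)) + 6101) = 2448 - √(9*(-32/45) + 6101) = 2448 - √(-32/5 + 6101) = 2448 - √(30473/5) = 2448 - √152365/5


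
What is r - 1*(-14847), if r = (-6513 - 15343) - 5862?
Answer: -12871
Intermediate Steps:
r = -27718 (r = -21856 - 5862 = -27718)
r - 1*(-14847) = -27718 - 1*(-14847) = -27718 + 14847 = -12871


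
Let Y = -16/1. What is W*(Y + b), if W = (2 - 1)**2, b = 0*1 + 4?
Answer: -12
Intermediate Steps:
b = 4 (b = 0 + 4 = 4)
W = 1 (W = 1**2 = 1)
Y = -16 (Y = -16*1 = -16)
W*(Y + b) = 1*(-16 + 4) = 1*(-12) = -12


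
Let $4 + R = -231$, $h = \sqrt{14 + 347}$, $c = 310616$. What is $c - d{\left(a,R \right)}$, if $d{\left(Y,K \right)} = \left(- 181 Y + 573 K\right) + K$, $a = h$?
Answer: $448945$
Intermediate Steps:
$h = 19$ ($h = \sqrt{361} = 19$)
$a = 19$
$R = -235$ ($R = -4 - 231 = -235$)
$d{\left(Y,K \right)} = - 181 Y + 574 K$
$c - d{\left(a,R \right)} = 310616 - \left(\left(-181\right) 19 + 574 \left(-235\right)\right) = 310616 - \left(-3439 - 134890\right) = 310616 - -138329 = 310616 + 138329 = 448945$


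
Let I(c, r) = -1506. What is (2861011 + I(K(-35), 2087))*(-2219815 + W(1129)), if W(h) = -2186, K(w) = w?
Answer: -6353822969505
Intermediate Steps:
(2861011 + I(K(-35), 2087))*(-2219815 + W(1129)) = (2861011 - 1506)*(-2219815 - 2186) = 2859505*(-2222001) = -6353822969505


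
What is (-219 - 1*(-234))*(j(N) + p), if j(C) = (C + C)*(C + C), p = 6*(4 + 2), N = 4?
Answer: 1500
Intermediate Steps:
p = 36 (p = 6*6 = 36)
j(C) = 4*C**2 (j(C) = (2*C)*(2*C) = 4*C**2)
(-219 - 1*(-234))*(j(N) + p) = (-219 - 1*(-234))*(4*4**2 + 36) = (-219 + 234)*(4*16 + 36) = 15*(64 + 36) = 15*100 = 1500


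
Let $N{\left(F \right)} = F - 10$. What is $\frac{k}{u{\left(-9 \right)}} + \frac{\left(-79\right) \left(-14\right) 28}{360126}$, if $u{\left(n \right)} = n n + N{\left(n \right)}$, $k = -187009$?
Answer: $- \frac{33672441559}{11163906} \approx -3016.2$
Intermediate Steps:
$N{\left(F \right)} = -10 + F$ ($N{\left(F \right)} = F - 10 = -10 + F$)
$u{\left(n \right)} = -10 + n + n^{2}$ ($u{\left(n \right)} = n n + \left(-10 + n\right) = n^{2} + \left(-10 + n\right) = -10 + n + n^{2}$)
$\frac{k}{u{\left(-9 \right)}} + \frac{\left(-79\right) \left(-14\right) 28}{360126} = - \frac{187009}{-10 - 9 + \left(-9\right)^{2}} + \frac{\left(-79\right) \left(-14\right) 28}{360126} = - \frac{187009}{-10 - 9 + 81} + 1106 \cdot 28 \cdot \frac{1}{360126} = - \frac{187009}{62} + 30968 \cdot \frac{1}{360126} = \left(-187009\right) \frac{1}{62} + \frac{15484}{180063} = - \frac{187009}{62} + \frac{15484}{180063} = - \frac{33672441559}{11163906}$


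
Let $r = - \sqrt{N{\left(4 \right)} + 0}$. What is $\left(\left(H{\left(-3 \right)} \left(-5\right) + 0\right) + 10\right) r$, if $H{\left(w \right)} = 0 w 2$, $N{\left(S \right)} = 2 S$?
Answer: $- 20 \sqrt{2} \approx -28.284$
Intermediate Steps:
$H{\left(w \right)} = 0$ ($H{\left(w \right)} = 0 \cdot 2 = 0$)
$r = - 2 \sqrt{2}$ ($r = - \sqrt{2 \cdot 4 + 0} = - \sqrt{8 + 0} = - \sqrt{8} = - 2 \sqrt{2} \approx -2.8284$)
$\left(\left(H{\left(-3 \right)} \left(-5\right) + 0\right) + 10\right) r = \left(\left(0 \left(-5\right) + 0\right) + 10\right) \left(- 2 \sqrt{2}\right) = \left(\left(0 + 0\right) + 10\right) \left(- 2 \sqrt{2}\right) = \left(0 + 10\right) \left(- 2 \sqrt{2}\right) = 10 \left(- 2 \sqrt{2}\right) = - 20 \sqrt{2}$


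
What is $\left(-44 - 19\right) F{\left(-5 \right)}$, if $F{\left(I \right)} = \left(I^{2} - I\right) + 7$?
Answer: $-2331$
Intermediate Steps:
$F{\left(I \right)} = 7 + I^{2} - I$
$\left(-44 - 19\right) F{\left(-5 \right)} = \left(-44 - 19\right) \left(7 + \left(-5\right)^{2} - -5\right) = - 63 \left(7 + 25 + 5\right) = \left(-63\right) 37 = -2331$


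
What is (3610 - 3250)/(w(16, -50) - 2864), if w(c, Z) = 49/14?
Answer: -240/1907 ≈ -0.12585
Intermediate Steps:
w(c, Z) = 7/2 (w(c, Z) = 49*(1/14) = 7/2)
(3610 - 3250)/(w(16, -50) - 2864) = (3610 - 3250)/(7/2 - 2864) = 360/(-5721/2) = 360*(-2/5721) = -240/1907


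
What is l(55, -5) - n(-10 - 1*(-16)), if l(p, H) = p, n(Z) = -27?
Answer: 82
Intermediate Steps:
l(55, -5) - n(-10 - 1*(-16)) = 55 - 1*(-27) = 55 + 27 = 82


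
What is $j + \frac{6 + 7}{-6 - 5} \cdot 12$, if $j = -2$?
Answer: $- \frac{178}{11} \approx -16.182$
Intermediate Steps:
$j + \frac{6 + 7}{-6 - 5} \cdot 12 = -2 + \frac{6 + 7}{-6 - 5} \cdot 12 = -2 + \frac{13}{-11} \cdot 12 = -2 + 13 \left(- \frac{1}{11}\right) 12 = -2 - \frac{156}{11} = - \frac{178}{11}$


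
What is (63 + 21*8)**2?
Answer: 53361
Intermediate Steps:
(63 + 21*8)**2 = (63 + 168)**2 = 231**2 = 53361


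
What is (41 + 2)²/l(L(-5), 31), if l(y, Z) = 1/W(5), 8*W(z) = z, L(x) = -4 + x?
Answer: 9245/8 ≈ 1155.6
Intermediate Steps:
W(z) = z/8
l(y, Z) = 8/5 (l(y, Z) = 1/((⅛)*5) = 1/(5/8) = 8/5)
(41 + 2)²/l(L(-5), 31) = (41 + 2)²/(8/5) = 43²*(5/8) = 1849*(5/8) = 9245/8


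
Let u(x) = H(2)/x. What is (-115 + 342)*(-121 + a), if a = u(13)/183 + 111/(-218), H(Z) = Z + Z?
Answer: -14304736193/518622 ≈ -27582.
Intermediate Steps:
H(Z) = 2*Z
u(x) = 4/x (u(x) = (2*2)/x = 4/x)
a = -263197/518622 (a = (4/13)/183 + 111/(-218) = (4*(1/13))*(1/183) + 111*(-1/218) = (4/13)*(1/183) - 111/218 = 4/2379 - 111/218 = -263197/518622 ≈ -0.50749)
(-115 + 342)*(-121 + a) = (-115 + 342)*(-121 - 263197/518622) = 227*(-63016459/518622) = -14304736193/518622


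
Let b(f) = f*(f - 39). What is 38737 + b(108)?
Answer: 46189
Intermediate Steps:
b(f) = f*(-39 + f)
38737 + b(108) = 38737 + 108*(-39 + 108) = 38737 + 108*69 = 38737 + 7452 = 46189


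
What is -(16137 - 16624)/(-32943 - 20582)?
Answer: -487/53525 ≈ -0.0090985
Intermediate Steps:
-(16137 - 16624)/(-32943 - 20582) = -(-487)/(-53525) = -(-487)*(-1)/53525 = -1*487/53525 = -487/53525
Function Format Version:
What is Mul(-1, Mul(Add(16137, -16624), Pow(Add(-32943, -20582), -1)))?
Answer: Rational(-487, 53525) ≈ -0.0090985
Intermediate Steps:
Mul(-1, Mul(Add(16137, -16624), Pow(Add(-32943, -20582), -1))) = Mul(-1, Mul(-487, Pow(-53525, -1))) = Mul(-1, Mul(-487, Rational(-1, 53525))) = Mul(-1, Rational(487, 53525)) = Rational(-487, 53525)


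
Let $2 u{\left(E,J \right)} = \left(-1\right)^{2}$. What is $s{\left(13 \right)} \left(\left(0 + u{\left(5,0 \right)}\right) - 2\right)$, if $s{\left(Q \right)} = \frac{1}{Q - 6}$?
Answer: $- \frac{3}{14} \approx -0.21429$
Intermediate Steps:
$u{\left(E,J \right)} = \frac{1}{2}$ ($u{\left(E,J \right)} = \frac{\left(-1\right)^{2}}{2} = \frac{1}{2} \cdot 1 = \frac{1}{2}$)
$s{\left(Q \right)} = \frac{1}{-6 + Q}$
$s{\left(13 \right)} \left(\left(0 + u{\left(5,0 \right)}\right) - 2\right) = \frac{\left(0 + \frac{1}{2}\right) - 2}{-6 + 13} = \frac{\frac{1}{2} - 2}{7} = \frac{1}{7} \left(- \frac{3}{2}\right) = - \frac{3}{14}$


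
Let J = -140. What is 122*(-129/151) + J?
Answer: -36878/151 ≈ -244.23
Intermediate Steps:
122*(-129/151) + J = 122*(-129/151) - 140 = -15738/151 - 140 = -36878/151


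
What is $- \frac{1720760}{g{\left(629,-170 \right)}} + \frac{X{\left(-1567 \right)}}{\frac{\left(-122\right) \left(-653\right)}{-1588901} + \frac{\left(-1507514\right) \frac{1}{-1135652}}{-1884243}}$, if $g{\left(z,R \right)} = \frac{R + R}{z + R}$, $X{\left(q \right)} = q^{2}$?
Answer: $- \frac{3976323079582239785186532}{85237616899341245} \approx -4.665 \cdot 10^{7}$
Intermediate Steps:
$g{\left(z,R \right)} = \frac{2 R}{R + z}$
$- \frac{1720760}{g{\left(629,-170 \right)}} + \frac{X{\left(-1567 \right)}}{\frac{\left(-122\right) \left(-653\right)}{-1588901} + \frac{\left(-1507514\right) \frac{1}{-1135652}}{-1884243}} = - \frac{1720760}{2 \left(-170\right) \frac{1}{-170 + 629}} + \frac{\left(-1567\right)^{2}}{\frac{\left(-122\right) \left(-653\right)}{-1588901} + \frac{\left(-1507514\right) \frac{1}{-1135652}}{-1884243}} = - \frac{1720760}{2 \left(-170\right) \frac{1}{459}} + \frac{2455489}{79666 \left(- \frac{1}{1588901}\right) + \left(-1507514\right) \left(- \frac{1}{1135652}\right) \left(- \frac{1}{1884243}\right)} = - \frac{1720760}{2 \left(-170\right) \frac{1}{459}} + \frac{2455489}{- \frac{79666}{1588901} + \frac{753757}{567826} \left(- \frac{1}{1884243}\right)} = - \frac{1720760}{- \frac{20}{27}} + \frac{2455489}{- \frac{79666}{1588901} - \frac{753757}{1069922165718}} = \left(-1720760\right) \left(- \frac{27}{20}\right) + \frac{2455489}{- \frac{85237616899341245}{1700000399031495918}} = 2323026 + 2455489 \left(- \frac{1700000399031495918}{85237616899341245}\right) = 2323026 - \frac{4174332279817448880193902}{85237616899341245} = - \frac{3976323079582239785186532}{85237616899341245}$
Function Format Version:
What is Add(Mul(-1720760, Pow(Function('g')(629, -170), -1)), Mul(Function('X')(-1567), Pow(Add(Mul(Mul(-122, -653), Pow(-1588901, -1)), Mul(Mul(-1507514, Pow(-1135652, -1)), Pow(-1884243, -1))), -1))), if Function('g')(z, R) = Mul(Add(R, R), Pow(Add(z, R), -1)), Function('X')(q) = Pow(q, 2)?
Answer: Rational(-3976323079582239785186532, 85237616899341245) ≈ -4.6650e+7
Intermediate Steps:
Function('g')(z, R) = Mul(2, R, Pow(Add(R, z), -1)) (Function('g')(z, R) = Mul(Mul(2, R), Pow(Add(R, z), -1)) = Mul(2, R, Pow(Add(R, z), -1)))
Add(Mul(-1720760, Pow(Function('g')(629, -170), -1)), Mul(Function('X')(-1567), Pow(Add(Mul(Mul(-122, -653), Pow(-1588901, -1)), Mul(Mul(-1507514, Pow(-1135652, -1)), Pow(-1884243, -1))), -1))) = Add(Mul(-1720760, Pow(Mul(2, -170, Pow(Add(-170, 629), -1)), -1)), Mul(Pow(-1567, 2), Pow(Add(Mul(Mul(-122, -653), Pow(-1588901, -1)), Mul(Mul(-1507514, Pow(-1135652, -1)), Pow(-1884243, -1))), -1))) = Add(Mul(-1720760, Pow(Mul(2, -170, Pow(459, -1)), -1)), Mul(2455489, Pow(Add(Mul(79666, Rational(-1, 1588901)), Mul(Mul(-1507514, Rational(-1, 1135652)), Rational(-1, 1884243))), -1))) = Add(Mul(-1720760, Pow(Mul(2, -170, Rational(1, 459)), -1)), Mul(2455489, Pow(Add(Rational(-79666, 1588901), Mul(Rational(753757, 567826), Rational(-1, 1884243))), -1))) = Add(Mul(-1720760, Pow(Rational(-20, 27), -1)), Mul(2455489, Pow(Add(Rational(-79666, 1588901), Rational(-753757, 1069922165718)), -1))) = Add(Mul(-1720760, Rational(-27, 20)), Mul(2455489, Pow(Rational(-85237616899341245, 1700000399031495918), -1))) = Add(2323026, Mul(2455489, Rational(-1700000399031495918, 85237616899341245))) = Add(2323026, Rational(-4174332279817448880193902, 85237616899341245)) = Rational(-3976323079582239785186532, 85237616899341245)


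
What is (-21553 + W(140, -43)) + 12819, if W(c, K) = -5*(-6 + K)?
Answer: -8489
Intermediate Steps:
W(c, K) = 30 - 5*K
(-21553 + W(140, -43)) + 12819 = (-21553 + (30 - 5*(-43))) + 12819 = (-21553 + (30 + 215)) + 12819 = (-21553 + 245) + 12819 = -21308 + 12819 = -8489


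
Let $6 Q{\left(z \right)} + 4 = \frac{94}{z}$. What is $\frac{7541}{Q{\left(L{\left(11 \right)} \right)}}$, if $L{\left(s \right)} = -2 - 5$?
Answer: $- \frac{158361}{61} \approx -2596.1$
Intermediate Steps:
$L{\left(s \right)} = -7$
$Q{\left(z \right)} = - \frac{2}{3} + \frac{47}{3 z}$ ($Q{\left(z \right)} = - \frac{2}{3} + \frac{94 \frac{1}{z}}{6} = - \frac{2}{3} + \frac{47}{3 z}$)
$\frac{7541}{Q{\left(L{\left(11 \right)} \right)}} = \frac{7541}{\frac{1}{3} \frac{1}{-7} \left(47 - -14\right)} = \frac{7541}{\frac{1}{3} \left(- \frac{1}{7}\right) \left(47 + 14\right)} = \frac{7541}{\frac{1}{3} \left(- \frac{1}{7}\right) 61} = \frac{7541}{- \frac{61}{21}} = 7541 \left(- \frac{21}{61}\right) = - \frac{158361}{61}$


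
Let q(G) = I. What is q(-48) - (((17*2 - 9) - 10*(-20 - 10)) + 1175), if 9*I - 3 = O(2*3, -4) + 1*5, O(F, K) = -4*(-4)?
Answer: -4492/3 ≈ -1497.3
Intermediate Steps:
O(F, K) = 16
I = 8/3 (I = 1/3 + (16 + 1*5)/9 = 1/3 + (16 + 5)/9 = 1/3 + (1/9)*21 = 1/3 + 7/3 = 8/3 ≈ 2.6667)
q(G) = 8/3
q(-48) - (((17*2 - 9) - 10*(-20 - 10)) + 1175) = 8/3 - (((17*2 - 9) - 10*(-20 - 10)) + 1175) = 8/3 - (((34 - 9) - 10*(-30)) + 1175) = 8/3 - ((25 + 300) + 1175) = 8/3 - (325 + 1175) = 8/3 - 1*1500 = 8/3 - 1500 = -4492/3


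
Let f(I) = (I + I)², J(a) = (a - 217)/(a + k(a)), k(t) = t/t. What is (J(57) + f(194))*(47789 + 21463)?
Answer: 10425282048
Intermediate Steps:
k(t) = 1
J(a) = (-217 + a)/(1 + a) (J(a) = (a - 217)/(a + 1) = (-217 + a)/(1 + a))
f(I) = 4*I² (f(I) = (2*I)² = 4*I²)
(J(57) + f(194))*(47789 + 21463) = ((-217 + 57)/(1 + 57) + 4*194²)*(47789 + 21463) = (-160/58 + 4*37636)*69252 = ((1/58)*(-160) + 150544)*69252 = (-80/29 + 150544)*69252 = (4365696/29)*69252 = 10425282048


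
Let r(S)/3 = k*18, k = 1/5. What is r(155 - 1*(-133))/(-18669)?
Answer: -18/31115 ≈ -0.00057850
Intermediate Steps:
k = ⅕ ≈ 0.20000
r(S) = 54/5 (r(S) = 3*((⅕)*18) = 3*(18/5) = 54/5)
r(155 - 1*(-133))/(-18669) = (54/5)/(-18669) = (54/5)*(-1/18669) = -18/31115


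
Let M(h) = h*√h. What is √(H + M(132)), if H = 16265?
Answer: √(16265 + 264*√33) ≈ 133.35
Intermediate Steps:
M(h) = h^(3/2)
√(H + M(132)) = √(16265 + 132^(3/2)) = √(16265 + 264*√33)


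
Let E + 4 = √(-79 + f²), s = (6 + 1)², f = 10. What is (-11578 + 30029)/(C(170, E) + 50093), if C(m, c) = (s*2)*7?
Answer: 18451/50779 ≈ 0.36336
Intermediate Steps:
s = 49 (s = 7² = 49)
E = -4 + √21 (E = -4 + √(-79 + 10²) = -4 + √(-79 + 100) = -4 + √21 ≈ 0.58258)
C(m, c) = 686 (C(m, c) = (49*2)*7 = 98*7 = 686)
(-11578 + 30029)/(C(170, E) + 50093) = (-11578 + 30029)/(686 + 50093) = 18451/50779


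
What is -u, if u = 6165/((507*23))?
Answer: -2055/3887 ≈ -0.52869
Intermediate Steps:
u = 2055/3887 (u = 6165/11661 = 6165*(1/11661) = 2055/3887 ≈ 0.52869)
-u = -1*2055/3887 = -2055/3887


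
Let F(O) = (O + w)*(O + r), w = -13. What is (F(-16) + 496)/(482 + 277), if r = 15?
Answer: 175/253 ≈ 0.69170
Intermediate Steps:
F(O) = (-13 + O)*(15 + O) (F(O) = (O - 13)*(O + 15) = (-13 + O)*(15 + O))
(F(-16) + 496)/(482 + 277) = ((-195 + (-16)**2 + 2*(-16)) + 496)/(482 + 277) = ((-195 + 256 - 32) + 496)/759 = (29 + 496)*(1/759) = 525*(1/759) = 175/253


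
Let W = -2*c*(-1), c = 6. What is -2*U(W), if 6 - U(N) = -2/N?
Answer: -37/3 ≈ -12.333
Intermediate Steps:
W = 12 (W = -2*6*(-1) = -12*(-1) = 12)
U(N) = 6 + 2/N (U(N) = 6 - (-2)/N = 6 + 2/N)
-2*U(W) = -2*(6 + 2/12) = -2*(6 + 2*(1/12)) = -2*(6 + ⅙) = -2*37/6 = -37/3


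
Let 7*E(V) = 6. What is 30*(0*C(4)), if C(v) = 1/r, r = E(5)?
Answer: 0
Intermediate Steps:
E(V) = 6/7 (E(V) = (1/7)*6 = 6/7)
r = 6/7 ≈ 0.85714
C(v) = 7/6 (C(v) = 1/(6/7) = 7/6)
30*(0*C(4)) = 30*(0*(7/6)) = 30*0 = 0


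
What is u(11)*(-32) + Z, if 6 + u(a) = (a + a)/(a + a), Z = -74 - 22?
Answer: 64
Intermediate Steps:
Z = -96
u(a) = -5 (u(a) = -6 + (a + a)/(a + a) = -6 + (2*a)/((2*a)) = -6 + (2*a)*(1/(2*a)) = -6 + 1 = -5)
u(11)*(-32) + Z = -5*(-32) - 96 = 160 - 96 = 64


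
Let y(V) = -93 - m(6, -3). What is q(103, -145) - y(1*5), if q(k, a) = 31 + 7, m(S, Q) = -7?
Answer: 124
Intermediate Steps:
y(V) = -86 (y(V) = -93 - 1*(-7) = -93 + 7 = -86)
q(k, a) = 38
q(103, -145) - y(1*5) = 38 - 1*(-86) = 38 + 86 = 124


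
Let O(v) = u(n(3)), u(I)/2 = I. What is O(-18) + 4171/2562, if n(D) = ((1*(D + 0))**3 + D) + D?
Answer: 173263/2562 ≈ 67.628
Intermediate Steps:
n(D) = D**3 + 2*D (n(D) = ((1*D)**3 + D) + D = (D**3 + D) + D = (D + D**3) + D = D**3 + 2*D)
u(I) = 2*I
O(v) = 66 (O(v) = 2*(3*(2 + 3**2)) = 2*(3*(2 + 9)) = 2*(3*11) = 2*33 = 66)
O(-18) + 4171/2562 = 66 + 4171/2562 = 173263/2562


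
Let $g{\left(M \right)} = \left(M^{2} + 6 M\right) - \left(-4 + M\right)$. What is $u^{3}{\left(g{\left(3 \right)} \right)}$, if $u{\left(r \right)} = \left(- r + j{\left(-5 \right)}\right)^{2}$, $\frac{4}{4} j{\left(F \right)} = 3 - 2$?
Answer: $387420489$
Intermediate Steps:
$g{\left(M \right)} = 4 + M^{2} + 5 M$
$j{\left(F \right)} = 1$ ($j{\left(F \right)} = 3 - 2 = 1$)
$u{\left(r \right)} = \left(1 - r\right)^{2}$ ($u{\left(r \right)} = \left(- r + 1\right)^{2} = \left(1 - r\right)^{2}$)
$u^{3}{\left(g{\left(3 \right)} \right)} = \left(\left(-1 + \left(4 + 3^{2} + 5 \cdot 3\right)\right)^{2}\right)^{3} = \left(\left(-1 + \left(4 + 9 + 15\right)\right)^{2}\right)^{3} = \left(\left(-1 + 28\right)^{2}\right)^{3} = \left(27^{2}\right)^{3} = 729^{3} = 387420489$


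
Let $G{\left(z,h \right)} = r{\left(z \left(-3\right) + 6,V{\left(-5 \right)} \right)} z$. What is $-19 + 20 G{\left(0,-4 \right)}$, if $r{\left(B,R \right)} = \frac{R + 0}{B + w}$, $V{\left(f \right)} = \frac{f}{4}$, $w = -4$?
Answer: $-19$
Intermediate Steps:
$V{\left(f \right)} = \frac{f}{4}$ ($V{\left(f \right)} = f \frac{1}{4} = \frac{f}{4}$)
$r{\left(B,R \right)} = \frac{R}{-4 + B}$ ($r{\left(B,R \right)} = \frac{R + 0}{B - 4} = \frac{R}{-4 + B}$)
$G{\left(z,h \right)} = - \frac{5 z}{4 \left(2 - 3 z\right)}$ ($G{\left(z,h \right)} = \frac{\frac{1}{4} \left(-5\right)}{-4 + \left(z \left(-3\right) + 6\right)} z = - \frac{5}{4 \left(-4 - \left(-6 + 3 z\right)\right)} z = - \frac{5}{4 \left(2 - 3 z\right)} z = - \frac{5 z}{4 \left(2 - 3 z\right)}$)
$-19 + 20 G{\left(0,-4 \right)} = -19 + 20 \cdot \frac{5}{4} \cdot 0 \frac{1}{-2 + 3 \cdot 0} = -19 + 20 \cdot \frac{5}{4} \cdot 0 \frac{1}{-2 + 0} = -19 + 20 \cdot \frac{5}{4} \cdot 0 \frac{1}{-2} = -19 + 20 \cdot \frac{5}{4} \cdot 0 \left(- \frac{1}{2}\right) = -19 + 20 \cdot 0 = -19 + 0 = -19$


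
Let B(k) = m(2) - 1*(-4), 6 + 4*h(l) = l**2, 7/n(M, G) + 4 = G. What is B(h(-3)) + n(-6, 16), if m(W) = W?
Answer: 79/12 ≈ 6.5833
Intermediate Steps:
n(M, G) = 7/(-4 + G)
h(l) = -3/2 + l**2/4
B(k) = 6 (B(k) = 2 - 1*(-4) = 2 + 4 = 6)
B(h(-3)) + n(-6, 16) = 6 + 7/(-4 + 16) = 6 + 7/12 = 79/12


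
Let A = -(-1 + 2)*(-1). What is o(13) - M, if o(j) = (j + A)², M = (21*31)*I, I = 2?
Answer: -1106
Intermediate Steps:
A = 1 (A = -(-1) = -1*(-1) = 1)
M = 1302 (M = (21*31)*2 = 651*2 = 1302)
o(j) = (1 + j)² (o(j) = (j + 1)² = (1 + j)²)
o(13) - M = (1 + 13)² - 1*1302 = 14² - 1302 = 196 - 1302 = -1106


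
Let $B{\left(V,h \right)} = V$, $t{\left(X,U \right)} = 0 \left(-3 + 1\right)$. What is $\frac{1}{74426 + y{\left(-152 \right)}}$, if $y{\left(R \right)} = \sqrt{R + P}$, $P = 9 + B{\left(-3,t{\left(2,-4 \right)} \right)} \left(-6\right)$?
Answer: $\frac{74426}{5539229601} - \frac{5 i \sqrt{5}}{5539229601} \approx 1.3436 \cdot 10^{-5} - 2.0184 \cdot 10^{-9} i$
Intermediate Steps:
$t{\left(X,U \right)} = 0$ ($t{\left(X,U \right)} = 0 \left(-2\right) = 0$)
$P = 27$ ($P = 9 - -18 = 9 + 18 = 27$)
$y{\left(R \right)} = \sqrt{27 + R}$ ($y{\left(R \right)} = \sqrt{R + 27} = \sqrt{27 + R}$)
$\frac{1}{74426 + y{\left(-152 \right)}} = \frac{1}{74426 + \sqrt{27 - 152}} = \frac{1}{74426 + \sqrt{-125}} = \frac{1}{74426 + 5 i \sqrt{5}}$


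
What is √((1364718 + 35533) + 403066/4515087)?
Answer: √28545533573139666561/4515087 ≈ 1183.3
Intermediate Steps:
√((1364718 + 35533) + 403066/4515087) = √(1400251 + 403066*(1/4515087)) = √(1400251 + 403066/4515087) = √(6322255489903/4515087) = √28545533573139666561/4515087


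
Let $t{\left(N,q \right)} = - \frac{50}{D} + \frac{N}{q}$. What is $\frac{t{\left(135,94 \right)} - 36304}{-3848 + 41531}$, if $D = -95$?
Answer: $- \frac{21611813}{22433946} \approx -0.96335$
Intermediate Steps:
$t{\left(N,q \right)} = \frac{10}{19} + \frac{N}{q}$ ($t{\left(N,q \right)} = - \frac{50}{-95} + \frac{N}{q} = \left(-50\right) \left(- \frac{1}{95}\right) + \frac{N}{q} = \frac{10}{19} + \frac{N}{q}$)
$\frac{t{\left(135,94 \right)} - 36304}{-3848 + 41531} = \frac{\left(\frac{10}{19} + \frac{135}{94}\right) - 36304}{-3848 + 41531} = \frac{\left(\frac{10}{19} + 135 \cdot \frac{1}{94}\right) - 36304}{37683} = \left(\left(\frac{10}{19} + \frac{135}{94}\right) - 36304\right) \frac{1}{37683} = \left(\frac{3505}{1786} - 36304\right) \frac{1}{37683} = \left(- \frac{64835439}{1786}\right) \frac{1}{37683} = - \frac{21611813}{22433946}$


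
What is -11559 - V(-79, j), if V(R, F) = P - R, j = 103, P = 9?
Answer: -11647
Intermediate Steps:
V(R, F) = 9 - R
-11559 - V(-79, j) = -11559 - (9 - 1*(-79)) = -11559 - (9 + 79) = -11559 - 1*88 = -11559 - 88 = -11647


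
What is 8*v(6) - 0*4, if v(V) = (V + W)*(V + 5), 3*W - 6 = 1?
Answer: 2200/3 ≈ 733.33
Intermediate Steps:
W = 7/3 (W = 2 + (⅓)*1 = 2 + ⅓ = 7/3 ≈ 2.3333)
v(V) = (5 + V)*(7/3 + V) (v(V) = (V + 7/3)*(V + 5) = (7/3 + V)*(5 + V) = (5 + V)*(7/3 + V))
8*v(6) - 0*4 = 8*(35/3 + 6² + (22/3)*6) - 0*4 = 8*(35/3 + 36 + 44) - 143*0 = 8*(275/3) + 0 = 2200/3 + 0 = 2200/3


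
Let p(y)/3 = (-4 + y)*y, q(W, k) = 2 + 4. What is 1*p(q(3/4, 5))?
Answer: 36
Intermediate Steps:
q(W, k) = 6
p(y) = 3*y*(-4 + y) (p(y) = 3*((-4 + y)*y) = 3*(y*(-4 + y)) = 3*y*(-4 + y))
1*p(q(3/4, 5)) = 1*(3*6*(-4 + 6)) = 1*(3*6*2) = 1*36 = 36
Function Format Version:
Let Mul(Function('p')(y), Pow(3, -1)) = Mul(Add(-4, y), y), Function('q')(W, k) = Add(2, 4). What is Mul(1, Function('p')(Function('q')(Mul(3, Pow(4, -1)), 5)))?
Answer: 36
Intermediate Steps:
Function('q')(W, k) = 6
Function('p')(y) = Mul(3, y, Add(-4, y)) (Function('p')(y) = Mul(3, Mul(Add(-4, y), y)) = Mul(3, Mul(y, Add(-4, y))) = Mul(3, y, Add(-4, y)))
Mul(1, Function('p')(Function('q')(Mul(3, Pow(4, -1)), 5))) = Mul(1, Mul(3, 6, Add(-4, 6))) = Mul(1, Mul(3, 6, 2)) = Mul(1, 36) = 36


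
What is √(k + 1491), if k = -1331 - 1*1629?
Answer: I*√1469 ≈ 38.328*I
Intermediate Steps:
k = -2960 (k = -1331 - 1629 = -2960)
√(k + 1491) = √(-2960 + 1491) = √(-1469) = I*√1469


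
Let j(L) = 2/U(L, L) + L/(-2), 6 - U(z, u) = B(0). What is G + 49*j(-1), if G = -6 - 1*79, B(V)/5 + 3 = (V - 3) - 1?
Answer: -4765/82 ≈ -58.110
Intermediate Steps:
B(V) = -35 + 5*V (B(V) = -15 + 5*((V - 3) - 1) = -15 + 5*((-3 + V) - 1) = -15 + 5*(-4 + V) = -15 + (-20 + 5*V) = -35 + 5*V)
U(z, u) = 41 (U(z, u) = 6 - (-35 + 5*0) = 6 - (-35 + 0) = 6 - 1*(-35) = 6 + 35 = 41)
j(L) = 2/41 - L/2 (j(L) = 2/41 + L/(-2) = 2*(1/41) + L*(-½) = 2/41 - L/2)
G = -85 (G = -6 - 79 = -85)
G + 49*j(-1) = -85 + 49*(2/41 - ½*(-1)) = -85 + 49*(2/41 + ½) = -85 + 49*(45/82) = -85 + 2205/82 = -4765/82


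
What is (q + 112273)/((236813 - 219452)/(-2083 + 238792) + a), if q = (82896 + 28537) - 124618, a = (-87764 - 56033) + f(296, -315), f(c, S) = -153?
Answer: -868704496/1262009007 ≈ -0.68835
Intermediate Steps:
a = -143950 (a = (-87764 - 56033) - 153 = -143797 - 153 = -143950)
q = -13185 (q = 111433 - 124618 = -13185)
(q + 112273)/((236813 - 219452)/(-2083 + 238792) + a) = (-13185 + 112273)/((236813 - 219452)/(-2083 + 238792) - 143950) = 99088/(17361/236709 - 143950) = 99088/(17361*(1/236709) - 143950) = 99088/(643/8767 - 143950) = 99088/(-1262009007/8767) = 99088*(-8767/1262009007) = -868704496/1262009007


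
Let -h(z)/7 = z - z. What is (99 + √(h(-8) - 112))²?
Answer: 9689 + 792*I*√7 ≈ 9689.0 + 2095.4*I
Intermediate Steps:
h(z) = 0 (h(z) = -7*(z - z) = -7*0 = 0)
(99 + √(h(-8) - 112))² = (99 + √(0 - 112))² = (99 + √(-112))² = (99 + 4*I*√7)²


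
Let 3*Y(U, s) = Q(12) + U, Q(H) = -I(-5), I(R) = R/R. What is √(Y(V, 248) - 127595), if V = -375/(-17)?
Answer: I*√331856337/51 ≈ 357.19*I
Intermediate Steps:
I(R) = 1
V = 375/17 (V = -375*(-1/17) = 375/17 ≈ 22.059)
Q(H) = -1 (Q(H) = -1*1 = -1)
Y(U, s) = -⅓ + U/3 (Y(U, s) = (-1 + U)/3 = -⅓ + U/3)
√(Y(V, 248) - 127595) = √((-⅓ + (⅓)*(375/17)) - 127595) = √((-⅓ + 125/17) - 127595) = √(358/51 - 127595) = √(-6506987/51) = I*√331856337/51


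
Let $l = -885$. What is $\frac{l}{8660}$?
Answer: $- \frac{177}{1732} \approx -0.10219$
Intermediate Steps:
$\frac{l}{8660} = - \frac{885}{8660} = \left(-885\right) \frac{1}{8660} = - \frac{177}{1732}$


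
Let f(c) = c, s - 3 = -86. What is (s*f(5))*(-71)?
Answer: 29465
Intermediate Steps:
s = -83 (s = 3 - 86 = -83)
(s*f(5))*(-71) = -83*5*(-71) = -415*(-71) = 29465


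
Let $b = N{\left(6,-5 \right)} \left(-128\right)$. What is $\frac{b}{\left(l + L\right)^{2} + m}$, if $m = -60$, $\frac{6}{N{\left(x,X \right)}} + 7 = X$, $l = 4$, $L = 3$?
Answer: $- \frac{64}{11} \approx -5.8182$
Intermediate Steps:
$N{\left(x,X \right)} = \frac{6}{-7 + X}$
$b = 64$ ($b = \frac{6}{-7 - 5} \left(-128\right) = \frac{6}{-12} \left(-128\right) = 6 \left(- \frac{1}{12}\right) \left(-128\right) = \left(- \frac{1}{2}\right) \left(-128\right) = 64$)
$\frac{b}{\left(l + L\right)^{2} + m} = \frac{64}{\left(4 + 3\right)^{2} - 60} = \frac{64}{7^{2} - 60} = \frac{64}{49 - 60} = \frac{64}{-11} = 64 \left(- \frac{1}{11}\right) = - \frac{64}{11}$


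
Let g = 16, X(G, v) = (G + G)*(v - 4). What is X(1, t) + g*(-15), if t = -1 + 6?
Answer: -238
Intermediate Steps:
t = 5
X(G, v) = 2*G*(-4 + v) (X(G, v) = (2*G)*(-4 + v) = 2*G*(-4 + v))
X(1, t) + g*(-15) = 2*1*(-4 + 5) + 16*(-15) = 2*1*1 - 240 = 2 - 240 = -238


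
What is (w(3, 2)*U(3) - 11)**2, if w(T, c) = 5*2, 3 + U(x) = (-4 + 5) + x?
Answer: 1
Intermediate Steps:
U(x) = -2 + x (U(x) = -3 + ((-4 + 5) + x) = -3 + (1 + x) = -2 + x)
w(T, c) = 10
(w(3, 2)*U(3) - 11)**2 = (10*(-2 + 3) - 11)**2 = (10*1 - 11)**2 = (10 - 11)**2 = (-1)**2 = 1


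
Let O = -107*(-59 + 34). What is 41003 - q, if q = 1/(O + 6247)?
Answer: 365828765/8922 ≈ 41003.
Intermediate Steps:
O = 2675 (O = -107*(-25) = 2675)
q = 1/8922 (q = 1/(2675 + 6247) = 1/8922 ≈ 0.00011208)
41003 - q = 41003 - 1*1/8922 = 41003 - 1/8922 = 365828765/8922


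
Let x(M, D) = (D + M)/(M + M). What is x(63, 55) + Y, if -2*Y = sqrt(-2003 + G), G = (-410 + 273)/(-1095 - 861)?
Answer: 59/63 - I*sqrt(1915770459)/1956 ≈ 0.93651 - 22.377*I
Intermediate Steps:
x(M, D) = (D + M)/(2*M) (x(M, D) = (D + M)/((2*M)) = (D + M)*(1/(2*M)) = (D + M)/(2*M))
G = 137/1956 (G = -137/(-1956) = -137*(-1/1956) = 137/1956 ≈ 0.070041)
Y = -I*sqrt(1915770459)/1956 (Y = -sqrt(-2003 + 137/1956)/2 = -I*sqrt(1915770459)/1956 ≈ -22.377*I)
x(63, 55) + Y = (1/2)*(55 + 63)/63 - I*sqrt(1915770459)/1956 = (1/2)*(1/63)*118 - I*sqrt(1915770459)/1956 = 59/63 - I*sqrt(1915770459)/1956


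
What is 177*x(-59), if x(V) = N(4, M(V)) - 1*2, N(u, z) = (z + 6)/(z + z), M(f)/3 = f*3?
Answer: -533/2 ≈ -266.50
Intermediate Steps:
M(f) = 9*f (M(f) = 3*(f*3) = 3*(3*f) = 9*f)
N(u, z) = (6 + z)/(2*z) (N(u, z) = (6 + z)/((2*z)) = (6 + z)*(1/(2*z)) = (6 + z)/(2*z))
x(V) = -2 + (6 + 9*V)/(18*V) (x(V) = (6 + 9*V)/(2*((9*V))) - 1*2 = (1/(9*V))*(6 + 9*V)/2 - 2 = (6 + 9*V)/(18*V) - 2 = -2 + (6 + 9*V)/(18*V))
177*x(-59) = 177*((⅙)*(2 - 9*(-59))/(-59)) = 177*((⅙)*(-1/59)*(2 + 531)) = 177*((⅙)*(-1/59)*533) = 177*(-533/354) = -533/2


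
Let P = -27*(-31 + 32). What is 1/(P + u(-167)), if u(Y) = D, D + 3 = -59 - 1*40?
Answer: -1/129 ≈ -0.0077519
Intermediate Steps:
D = -102 (D = -3 + (-59 - 1*40) = -3 + (-59 - 40) = -3 - 99 = -102)
u(Y) = -102
P = -27 (P = -27*1 = -27)
1/(P + u(-167)) = 1/(-27 - 102) = 1/(-129) = -1/129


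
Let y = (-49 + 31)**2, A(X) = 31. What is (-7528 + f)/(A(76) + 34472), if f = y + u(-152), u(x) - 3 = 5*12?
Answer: -7141/34503 ≈ -0.20697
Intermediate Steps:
u(x) = 63 (u(x) = 3 + 5*12 = 3 + 60 = 63)
y = 324 (y = (-18)**2 = 324)
f = 387 (f = 324 + 63 = 387)
(-7528 + f)/(A(76) + 34472) = (-7528 + 387)/(31 + 34472) = -7141/34503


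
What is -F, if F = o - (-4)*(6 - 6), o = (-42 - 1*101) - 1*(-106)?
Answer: 37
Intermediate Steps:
o = -37 (o = (-42 - 101) + 106 = -143 + 106 = -37)
F = -37 (F = -37 - (-4)*(6 - 6) = -37 - (-4)*0 = -37 - 1*0 = -37 + 0 = -37)
-F = -1*(-37) = 37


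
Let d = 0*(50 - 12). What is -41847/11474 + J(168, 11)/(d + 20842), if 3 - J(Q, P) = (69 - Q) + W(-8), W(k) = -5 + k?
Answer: -217713916/59785277 ≈ -3.6416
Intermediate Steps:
d = 0 (d = 0*38 = 0)
J(Q, P) = -53 + Q (J(Q, P) = 3 - ((69 - Q) + (-5 - 8)) = 3 - ((69 - Q) - 13) = 3 - (56 - Q) = 3 + (-56 + Q) = -53 + Q)
-41847/11474 + J(168, 11)/(d + 20842) = -41847/11474 + (-53 + 168)/(0 + 20842) = -41847*1/11474 + 115/20842 = -41847/11474 + 115*(1/20842) = -41847/11474 + 115/20842 = -217713916/59785277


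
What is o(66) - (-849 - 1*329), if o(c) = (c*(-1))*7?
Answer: 716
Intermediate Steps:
o(c) = -7*c (o(c) = -c*7 = -7*c)
o(66) - (-849 - 1*329) = -7*66 - (-849 - 1*329) = -462 - (-849 - 329) = -462 - 1*(-1178) = -462 + 1178 = 716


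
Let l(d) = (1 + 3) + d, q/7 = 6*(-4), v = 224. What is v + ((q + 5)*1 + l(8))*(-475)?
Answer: 71949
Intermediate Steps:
q = -168 (q = 7*(6*(-4)) = 7*(-24) = -168)
l(d) = 4 + d
v + ((q + 5)*1 + l(8))*(-475) = 224 + ((-168 + 5)*1 + (4 + 8))*(-475) = 224 + (-163*1 + 12)*(-475) = 224 + (-163 + 12)*(-475) = 224 - 151*(-475) = 224 + 71725 = 71949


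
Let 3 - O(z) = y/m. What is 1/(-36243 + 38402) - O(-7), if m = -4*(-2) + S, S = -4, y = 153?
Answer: 304423/8636 ≈ 35.250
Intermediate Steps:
m = 4 (m = -4*(-2) - 4 = 8 - 4 = 4)
O(z) = -141/4 (O(z) = 3 - 153/4 = -141/4)
1/(-36243 + 38402) - O(-7) = 1/(-36243 + 38402) - 1*(-141/4) = 1/2159 + 141/4 = 304423/8636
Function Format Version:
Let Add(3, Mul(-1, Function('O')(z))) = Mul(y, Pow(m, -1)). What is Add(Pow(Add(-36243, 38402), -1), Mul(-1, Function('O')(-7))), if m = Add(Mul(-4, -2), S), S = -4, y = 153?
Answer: Rational(304423, 8636) ≈ 35.250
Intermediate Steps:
m = 4 (m = Add(Mul(-4, -2), -4) = Add(8, -4) = 4)
Function('O')(z) = Rational(-141, 4) (Function('O')(z) = Add(3, Mul(-1, Mul(153, Pow(4, -1)))) = Add(3, Mul(-1, Mul(153, Rational(1, 4)))) = Add(3, Mul(-1, Rational(153, 4))) = Add(3, Rational(-153, 4)) = Rational(-141, 4))
Add(Pow(Add(-36243, 38402), -1), Mul(-1, Function('O')(-7))) = Add(Pow(Add(-36243, 38402), -1), Mul(-1, Rational(-141, 4))) = Add(Pow(2159, -1), Rational(141, 4)) = Add(Rational(1, 2159), Rational(141, 4)) = Rational(304423, 8636)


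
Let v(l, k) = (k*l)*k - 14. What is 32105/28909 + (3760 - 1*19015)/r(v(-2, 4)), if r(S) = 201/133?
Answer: -19549150210/1936903 ≈ -10093.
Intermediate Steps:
v(l, k) = -14 + l*k**2 (v(l, k) = l*k**2 - 14 = -14 + l*k**2)
r(S) = 201/133 (r(S) = 201*(1/133) = 201/133)
32105/28909 + (3760 - 1*19015)/r(v(-2, 4)) = 32105/28909 + (3760 - 1*19015)/(201/133) = 32105*(1/28909) + (3760 - 19015)*(133/201) = 32105/28909 - 15255*133/201 = 32105/28909 - 676305/67 = -19549150210/1936903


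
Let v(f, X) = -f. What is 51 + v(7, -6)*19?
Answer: -82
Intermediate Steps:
51 + v(7, -6)*19 = 51 - 1*7*19 = 51 - 7*19 = 51 - 133 = -82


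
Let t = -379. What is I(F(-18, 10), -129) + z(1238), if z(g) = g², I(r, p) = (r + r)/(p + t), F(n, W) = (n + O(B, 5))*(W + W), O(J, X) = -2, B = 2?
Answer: 194645988/127 ≈ 1.5326e+6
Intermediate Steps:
F(n, W) = 2*W*(-2 + n) (F(n, W) = (n - 2)*(W + W) = (-2 + n)*(2*W) = 2*W*(-2 + n))
I(r, p) = 2*r/(-379 + p) (I(r, p) = (r + r)/(p - 379) = (2*r)/(-379 + p) = 2*r/(-379 + p))
I(F(-18, 10), -129) + z(1238) = 2*(2*10*(-2 - 18))/(-379 - 129) + 1238² = 2*(2*10*(-20))/(-508) + 1532644 = 2*(-400)*(-1/508) + 1532644 = 200/127 + 1532644 = 194645988/127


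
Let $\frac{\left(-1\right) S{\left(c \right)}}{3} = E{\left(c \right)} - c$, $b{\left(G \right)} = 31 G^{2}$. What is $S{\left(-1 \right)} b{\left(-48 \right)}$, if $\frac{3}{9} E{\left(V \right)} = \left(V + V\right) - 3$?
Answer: $2999808$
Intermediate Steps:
$E{\left(V \right)} = -9 + 6 V$ ($E{\left(V \right)} = 3 \left(\left(V + V\right) - 3\right) = 3 \left(2 V - 3\right) = 3 \left(-3 + 2 V\right) = -9 + 6 V$)
$S{\left(c \right)} = 27 - 15 c$ ($S{\left(c \right)} = - 3 \left(\left(-9 + 6 c\right) - c\right) = - 3 \left(-9 + 5 c\right) = 27 - 15 c$)
$S{\left(-1 \right)} b{\left(-48 \right)} = \left(27 - -15\right) 31 \left(-48\right)^{2} = \left(27 + 15\right) 31 \cdot 2304 = 42 \cdot 71424 = 2999808$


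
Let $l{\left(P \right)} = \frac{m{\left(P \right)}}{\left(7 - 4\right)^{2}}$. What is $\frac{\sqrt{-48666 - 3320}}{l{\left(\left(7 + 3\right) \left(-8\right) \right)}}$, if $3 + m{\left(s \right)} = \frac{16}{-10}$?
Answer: $- \frac{45 i \sqrt{51986}}{23} \approx - 446.1 i$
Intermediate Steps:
$m{\left(s \right)} = - \frac{23}{5}$ ($m{\left(s \right)} = -3 + \frac{16}{-10} = -3 + 16 \left(- \frac{1}{10}\right) = -3 - \frac{8}{5} = - \frac{23}{5}$)
$l{\left(P \right)} = - \frac{23}{45}$ ($l{\left(P \right)} = - \frac{23}{5 \left(7 - 4\right)^{2}} = - \frac{23}{5 \cdot 3^{2}} = - \frac{23}{5 \cdot 9} = \left(- \frac{23}{5}\right) \frac{1}{9} = - \frac{23}{45}$)
$\frac{\sqrt{-48666 - 3320}}{l{\left(\left(7 + 3\right) \left(-8\right) \right)}} = \frac{\sqrt{-48666 - 3320}}{- \frac{23}{45}} = \sqrt{-51986} \left(- \frac{45}{23}\right) = i \sqrt{51986} \left(- \frac{45}{23}\right) = - \frac{45 i \sqrt{51986}}{23}$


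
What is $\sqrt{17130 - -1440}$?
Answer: $\sqrt{18570} \approx 136.27$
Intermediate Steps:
$\sqrt{17130 - -1440} = \sqrt{17130 + 1440} = \sqrt{18570}$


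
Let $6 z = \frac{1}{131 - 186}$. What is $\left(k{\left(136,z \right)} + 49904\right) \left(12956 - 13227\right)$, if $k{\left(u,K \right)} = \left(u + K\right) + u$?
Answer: $- \frac{4487239409}{330} \approx -1.3598 \cdot 10^{7}$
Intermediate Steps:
$z = - \frac{1}{330}$ ($z = \frac{1}{6 \left(131 - 186\right)} = \frac{1}{6 \left(-55\right)} = \frac{1}{6} \left(- \frac{1}{55}\right) = - \frac{1}{330} \approx -0.0030303$)
$k{\left(u,K \right)} = K + 2 u$ ($k{\left(u,K \right)} = \left(K + u\right) + u = K + 2 u$)
$\left(k{\left(136,z \right)} + 49904\right) \left(12956 - 13227\right) = \left(\left(- \frac{1}{330} + 2 \cdot 136\right) + 49904\right) \left(12956 - 13227\right) = \left(\left(- \frac{1}{330} + 272\right) + 49904\right) \left(-271\right) = \left(\frac{89759}{330} + 49904\right) \left(-271\right) = \frac{16558079}{330} \left(-271\right) = - \frac{4487239409}{330}$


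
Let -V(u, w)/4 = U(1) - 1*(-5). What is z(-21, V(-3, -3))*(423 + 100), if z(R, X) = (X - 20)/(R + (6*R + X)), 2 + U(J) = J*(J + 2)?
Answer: 23012/171 ≈ 134.57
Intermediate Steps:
U(J) = -2 + J*(2 + J) (U(J) = -2 + J*(J + 2) = -2 + J*(2 + J))
V(u, w) = -24 (V(u, w) = -4*((-2 + 1² + 2*1) - 1*(-5)) = -4*((-2 + 1 + 2) + 5) = -4*(1 + 5) = -4*6 = -24)
z(R, X) = (-20 + X)/(X + 7*R) (z(R, X) = (-20 + X)/(R + (X + 6*R)) = (-20 + X)/(X + 7*R))
z(-21, V(-3, -3))*(423 + 100) = ((-20 - 24)/(-24 + 7*(-21)))*(423 + 100) = (-44/(-24 - 147))*523 = (-44/(-171))*523 = -1/171*(-44)*523 = (44/171)*523 = 23012/171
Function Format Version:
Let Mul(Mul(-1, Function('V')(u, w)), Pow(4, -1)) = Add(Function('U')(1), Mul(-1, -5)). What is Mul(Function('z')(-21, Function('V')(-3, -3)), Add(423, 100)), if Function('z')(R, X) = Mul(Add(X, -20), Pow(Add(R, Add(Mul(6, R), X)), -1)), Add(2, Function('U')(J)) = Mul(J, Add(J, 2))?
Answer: Rational(23012, 171) ≈ 134.57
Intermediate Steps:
Function('U')(J) = Add(-2, Mul(J, Add(2, J))) (Function('U')(J) = Add(-2, Mul(J, Add(J, 2))) = Add(-2, Mul(J, Add(2, J))))
Function('V')(u, w) = -24 (Function('V')(u, w) = Mul(-4, Add(Add(-2, Pow(1, 2), Mul(2, 1)), Mul(-1, -5))) = Mul(-4, Add(Add(-2, 1, 2), 5)) = Mul(-4, Add(1, 5)) = Mul(-4, 6) = -24)
Function('z')(R, X) = Mul(Pow(Add(X, Mul(7, R)), -1), Add(-20, X)) (Function('z')(R, X) = Mul(Add(-20, X), Pow(Add(R, Add(X, Mul(6, R))), -1)) = Mul(Add(-20, X), Pow(Add(X, Mul(7, R)), -1)) = Mul(Pow(Add(X, Mul(7, R)), -1), Add(-20, X)))
Mul(Function('z')(-21, Function('V')(-3, -3)), Add(423, 100)) = Mul(Mul(Pow(Add(-24, Mul(7, -21)), -1), Add(-20, -24)), Add(423, 100)) = Mul(Mul(Pow(Add(-24, -147), -1), -44), 523) = Mul(Mul(Pow(-171, -1), -44), 523) = Mul(Mul(Rational(-1, 171), -44), 523) = Mul(Rational(44, 171), 523) = Rational(23012, 171)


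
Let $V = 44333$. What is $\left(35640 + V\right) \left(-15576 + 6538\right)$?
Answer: $-722795974$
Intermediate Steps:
$\left(35640 + V\right) \left(-15576 + 6538\right) = \left(35640 + 44333\right) \left(-15576 + 6538\right) = 79973 \left(-9038\right) = -722795974$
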